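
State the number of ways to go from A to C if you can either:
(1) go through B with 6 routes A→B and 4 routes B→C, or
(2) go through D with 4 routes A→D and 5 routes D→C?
Route via B: 6×4=24. Route via D: 4×5=20. Total: 44.
Final answer: 44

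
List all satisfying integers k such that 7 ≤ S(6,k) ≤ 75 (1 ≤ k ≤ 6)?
2, 4, 5

Working:
S(6,1)=1; S(6,2)=31; S(6,3)=90; S(6,4)=65; S(6,5)=15; S(6,6)=1. So valid k = 2, 4, 5.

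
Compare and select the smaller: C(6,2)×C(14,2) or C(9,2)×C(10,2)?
C(6,2)×C(14,2)
C(6,2)×C(14,2)=1,365, C(9,2)×C(10,2)=1,620.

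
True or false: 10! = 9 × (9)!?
10! = 10 × 9! = 3,628,800, but 9 × 9! = 3,265,920.

Answer: False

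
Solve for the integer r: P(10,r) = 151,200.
P(10,r) = 10·9·…·(10−r+1), a product of r factors. Multiplying down from 10: 10 = 10; 10·9 = 90; 10·9·8 = 720; 10·9·8·7 = 5,040; 10·9·8·7·6 = 30,240; 10·9·8·7·6·5 = 151,200 ✓ (6 factors). So r = 6.

Answer: 6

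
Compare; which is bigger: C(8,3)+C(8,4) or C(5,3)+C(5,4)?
First=126, Second=15.
Final answer: C(8,3)+C(8,4)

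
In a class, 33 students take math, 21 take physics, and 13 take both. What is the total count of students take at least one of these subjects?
41
|A∪B| = |A|+|B|-|A∩B| = 33+21-13 = 41.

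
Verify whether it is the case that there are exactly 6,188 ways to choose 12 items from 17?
True

C(17,12) = 6,188.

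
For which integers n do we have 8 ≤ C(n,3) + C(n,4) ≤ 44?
5, 6

Solution: C(4,3)+C(4,4)=5; C(5,3)+C(5,4)=15; C(6,3)+C(6,4)=35; C(7,3)+C(7,4)=70. So valid n = 5, 6.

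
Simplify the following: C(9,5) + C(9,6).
By Pascal's identity: C(10,6) = 210.
Final answer: 210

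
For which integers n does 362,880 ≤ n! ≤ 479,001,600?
9, 10, 11, 12

Solution: n! is strictly increasing; 9! = 362,880 and 12! = 479,001,600, so valid n = 9, 10, 11, 12.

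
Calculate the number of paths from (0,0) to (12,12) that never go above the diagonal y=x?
208,012

Counted by the Catalan number C_12: C_12 = C(24,12)/(12+1) = 2,704,156/13 = 208,012.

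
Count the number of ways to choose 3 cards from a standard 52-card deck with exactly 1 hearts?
9,633

Explanation: 13 hearts and 39 non-hearts: C(13,1) × C(39,2) = 13 × 741 = 9,633.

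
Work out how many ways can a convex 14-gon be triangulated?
208,012

Working:
Using the Catalan number formula: C_n = C(2n, n) / (n+1)
C_12 = C(24, 12) / (12+1)
     = 2704156 / 13
     = 208,012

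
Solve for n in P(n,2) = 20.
5

Reasoning: P(n,2) = n(n−1) is increasing in n; n(n−1) ≈ (n−0.5)^2 = 20 gives n ≈ 5.0. Check: P(3,2) = 6, P(4,2) = 12, P(5,2) = 20 ✓. So n = 5.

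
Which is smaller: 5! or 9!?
5!=120, 9!=362,880. 9! > 5!.
Final answer: 5!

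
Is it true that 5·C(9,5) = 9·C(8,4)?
True

Reasoning: Absorption identity k·C(n,k) = n·C(n-1,k-1). LHS = 5·126 = 630; RHS = 9·70 = 630.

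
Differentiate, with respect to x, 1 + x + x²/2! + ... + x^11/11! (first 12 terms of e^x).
1 + x + x²/2! + ... + x^10/10!

Differentiating term by term gives the first 11 terms of e^x.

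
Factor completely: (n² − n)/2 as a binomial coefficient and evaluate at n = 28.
C(n,2); C(28,2) = 378

(n² − n)/2 = n(n−1)/2 = C(n,2). At n = 28: C(28,2) = 378.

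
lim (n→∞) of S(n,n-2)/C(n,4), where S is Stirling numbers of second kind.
3

Reasoning: The leading term of S(n,n-2) as a polynomial in n is (3)!!·C(n,4), so the ratio → (3)!! = 3.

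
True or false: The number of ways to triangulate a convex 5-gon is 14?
False

Explanation: Triangulations of a convex 5-gon are counted by the Catalan number C_3: C_3 = C(6,3)/(3+1) = 20/4 = 5.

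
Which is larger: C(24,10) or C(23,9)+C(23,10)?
Equal

Solution: By Pascal's identity: C(24,10) = C(23,9)+C(23,10) = 1,961,256. Equal.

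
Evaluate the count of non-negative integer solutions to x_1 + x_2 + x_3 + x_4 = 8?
165

Solution: C(8+4-1, 4-1) = 165.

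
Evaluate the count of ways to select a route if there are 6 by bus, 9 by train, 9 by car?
24

Solution: By the addition principle: 6 + 9 + 9 = 24.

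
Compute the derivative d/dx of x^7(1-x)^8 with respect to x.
7x^6(1-x)^8 - 8x^7(1-x)^7
Product rule: 7x^{6}(1-x)^{8} + x^7·(-8)(1-x)^{7}.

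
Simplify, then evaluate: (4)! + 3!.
(4)! + 3! = (4)·3! + 3! = (4+1)·3! = 5·3! = 30.
Final answer: 30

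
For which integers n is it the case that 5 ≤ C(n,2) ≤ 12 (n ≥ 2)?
4, 5
C(3,2)=3; C(4,2)=6; C(5,2)=10; C(6,2)=15. So valid n = 4, 5.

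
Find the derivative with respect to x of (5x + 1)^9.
45(5x + 1)^8
Chain rule: 9(5x+1)^{8} × 5 = 45(5x+1)^{8}.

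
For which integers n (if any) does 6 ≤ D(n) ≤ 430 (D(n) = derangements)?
4, 5, 6

Using D(n) = (n−1)[D(n−1) + D(n−2)] with D(1)=0, D(2)=1: D(3)=2; D(4)=9; D(5)=44; D(6)=265; D(7)=1,854. So valid n = 4, 5, 6.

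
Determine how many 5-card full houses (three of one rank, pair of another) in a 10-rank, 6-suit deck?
27,000
Triple rank: 10. Triple suits: C(6,3)=20. Pair rank: 9. Pair suits: C(6,2)=15. Total: 27,000.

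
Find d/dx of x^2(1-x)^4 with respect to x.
Product rule: 2x^{1}(1-x)^{4} + x^2·(-4)(1-x)^{3}.
Final answer: 2x^1(1-x)^4 - 4x^2(1-x)^3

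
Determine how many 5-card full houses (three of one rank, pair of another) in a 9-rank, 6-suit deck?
21,600

Reasoning: Triple rank: 9. Triple suits: C(6,3)=20. Pair rank: 8. Pair suits: C(6,2)=15. Total: 21,600.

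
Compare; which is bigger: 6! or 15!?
15!

6!=720, 15!=1,307,674,368,000. 15! > 6!.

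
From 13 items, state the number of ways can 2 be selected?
78

Solution: C(13,2) = 13! / (2! × (13-2)!)
         = 13! / (2! × 11!)
         = 78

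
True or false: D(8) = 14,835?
False
Derangements of 8 elements: D(8) = (8-1)·[D(7) + D(6)] = 7·[1,854 + 265] = 14,833.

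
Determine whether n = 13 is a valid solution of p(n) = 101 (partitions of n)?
Yes

Solution: Pentagonal recurrence p(n) = p(n−1) + p(n−2) − p(n−5) − p(n−7) + …: p(13) = p(12) + p(11) − p(8) − p(6) + p(1) = 77 + 56 − 22 − 11 + 1 = 101, which equals 101.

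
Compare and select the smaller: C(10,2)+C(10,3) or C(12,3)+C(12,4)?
C(10,2)+C(10,3)
First=165, Second=715.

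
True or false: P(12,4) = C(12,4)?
False

Working:
P(12,4) = 11,880 and C(12,4) = 495; P(n,r) = r! × C(n,r) so P > C whenever r ≥ 2.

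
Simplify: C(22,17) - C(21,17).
C(22,17) - C(21,17) = C(21,16) = 20,349.
Final answer: 20,349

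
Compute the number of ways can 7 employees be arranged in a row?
5,040
Arrangements of 7 distinct objects: 7! = 5,040.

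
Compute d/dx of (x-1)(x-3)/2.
(2x - 4)/2

Solution: d/dx[(x-1)(x-3)] = (x-3) + (x-1) = 2x - 4. Dividing by 2 gives (2x - 4)/2.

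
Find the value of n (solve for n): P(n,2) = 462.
P(n,2) = n(n−1) is increasing in n; n(n−1) ≈ (n−0.5)^2 = 462 gives n ≈ 22.0. Check: P(20,2) = 380, P(21,2) = 420, P(22,2) = 462 ✓. So n = 22.
Final answer: 22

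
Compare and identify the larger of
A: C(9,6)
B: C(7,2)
A
A=C(9,6)=84, B=C(7,2)=21.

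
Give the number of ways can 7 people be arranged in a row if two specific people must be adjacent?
Treat pair as unit: (7-1)! arrangements × 2 internal orders = 1,440.

Answer: 1,440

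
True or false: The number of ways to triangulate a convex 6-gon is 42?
False

Triangulations of a convex 6-gon are counted by the Catalan number C_4: C_4 = C(8,4)/(4+1) = 70/5 = 14.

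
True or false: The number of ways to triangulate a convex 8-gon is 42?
False

Solution: Triangulations of a convex 8-gon are counted by the Catalan number C_6: C_6 = C(12,6)/(6+1) = 924/7 = 132.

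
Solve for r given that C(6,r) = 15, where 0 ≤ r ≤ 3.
2

Reasoning: C(6,r) is increasing for 0 ≤ r ≤ 3. Stepping up (C(6,r+1) = C(6,r)·(6−r)/(r+1)): C(6,1) = 6, C(6,2) = 15 ✓. So r = 2.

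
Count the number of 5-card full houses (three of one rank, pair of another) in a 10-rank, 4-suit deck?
Triple rank: 10. Triple suits: C(4,3)=4. Pair rank: 9. Pair suits: C(4,2)=6. Total: 2,160.
Final answer: 2,160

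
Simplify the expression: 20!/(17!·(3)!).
1,140

Explanation: This is C(20,17) = 1,140.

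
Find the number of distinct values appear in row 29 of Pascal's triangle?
15
Row 29 has entries C(29,0)..C(29,29); by symmetry C(29,k)=C(29,29-k), giving 15 distinct values.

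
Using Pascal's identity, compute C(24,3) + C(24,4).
C(24,3) + C(24,4) = C(25,4) = 12,650.
Final answer: 12,650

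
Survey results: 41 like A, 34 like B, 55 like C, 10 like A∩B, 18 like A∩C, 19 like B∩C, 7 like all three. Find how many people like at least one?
90

Reasoning: |A∪B∪C| = 41+34+55-10-18-19+7 = 90.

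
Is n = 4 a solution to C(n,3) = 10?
C(4,3) = 4·3·2/3! = 24/6 = 4, which does not equal 10.
Final answer: No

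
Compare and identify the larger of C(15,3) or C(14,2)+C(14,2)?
C(15,3)

Reasoning: C(15,3)=455; C(14,2)+C(14,2)=91+91=182.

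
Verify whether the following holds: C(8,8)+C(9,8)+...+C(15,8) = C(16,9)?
True

Working:
Hockey stick identity gives Σ = C(16,9) = 11,440; RHS C(16,9) = 11,440.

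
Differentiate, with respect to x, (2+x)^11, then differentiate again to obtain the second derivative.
110(2+x)^9

Solution: First derivative: 11(2+x)^{10}. Second derivative: 11·10·(2+x)^{9} = 110(2+x)^{9}.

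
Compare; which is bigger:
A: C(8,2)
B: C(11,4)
A=C(8,2)=28, B=C(11,4)=330.
Final answer: B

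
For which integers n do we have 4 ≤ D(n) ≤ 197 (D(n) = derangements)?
Using D(n) = (n−1)[D(n−1) + D(n−2)] with D(1)=0, D(2)=1: D(3)=2; D(4)=9; D(5)=44; D(6)=265. So valid n = 4, 5.

Answer: 4, 5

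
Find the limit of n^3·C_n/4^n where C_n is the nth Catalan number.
∞

Reasoning: C_n ~ 4^n/(n^(3/2)√π), so n^3·C_n/4^n ~ n^(3 − 3/2)/√π → ∞.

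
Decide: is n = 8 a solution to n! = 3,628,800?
No

Working:
8! = 8·7! = 8·5,040 = 40,320, which does not equal 3,628,800.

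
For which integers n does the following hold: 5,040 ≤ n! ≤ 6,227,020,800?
n! is strictly increasing; 7! = 5,040 and 13! = 6,227,020,800, so valid n = 7, 8, 9, 10, 11, 12, 13.

Answer: 7, 8, 9, 10, 11, 12, 13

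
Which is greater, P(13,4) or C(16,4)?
P(13,4)=17,160, C(16,4)=1,820.
Final answer: P(13,4)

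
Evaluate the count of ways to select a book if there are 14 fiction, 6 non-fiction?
20
By the addition principle: 14 + 6 = 20.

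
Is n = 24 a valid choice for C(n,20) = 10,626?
Yes

Reasoning: C(24,20) = 24·23·22·21·20·19·18·17·16·15·14·13·12·11·10·9·8·7·6·5/20! = 25,852,016,738,884,976,640,000/2,432,902,008,176,640,000 = 10,626, which equals 10,626.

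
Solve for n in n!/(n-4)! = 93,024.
19

n!/(n-4)! = n×(n-1)×(n-2)×(n-3), a product of 4 consecutive integers ≈ (n−1.5)^4. 93,024^(1/4) + 1.5 ≈ 19.0; check n = 19: 19×18×17×16 = 93,024 ✓. So n = 19.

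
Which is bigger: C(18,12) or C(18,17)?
C(18,12)

Solution: C(18,12)=18,564, C(18,17)=18.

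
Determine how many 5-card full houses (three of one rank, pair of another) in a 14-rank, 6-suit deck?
Triple rank: 14. Triple suits: C(6,3)=20. Pair rank: 13. Pair suits: C(6,2)=15. Total: 54,600.

Answer: 54,600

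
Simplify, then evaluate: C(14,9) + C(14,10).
3,003

Reasoning: By Pascal's identity: C(15,10) = 3,003.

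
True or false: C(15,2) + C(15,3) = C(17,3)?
Pascal's identity gives C(16,3) = 560, whereas C(17,3) = 680.
Final answer: False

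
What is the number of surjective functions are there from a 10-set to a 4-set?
818,520

Solution: Onto functions = 4! × S(10,4)
First compute S(10,4) via recurrence:
Using the Stirling recurrence: S(n,k) = k·S(n-1,k) + S(n-1,k-1)
S(10,4) = 4·S(9,4) + S(9,3)
         = 4·7770 + 3025
         = 31080 + 3025
         = 34,105
Then: 24 × 34105 = 818,520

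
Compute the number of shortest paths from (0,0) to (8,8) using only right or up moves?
12,870

Choose 8 rights from 16 moves: C(16,8) = 12,870.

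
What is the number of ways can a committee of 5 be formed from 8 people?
56

Working:
C(8,5) = 8! / (5! × (8-5)!)
         = 8! / (5! × 3!)
         = 56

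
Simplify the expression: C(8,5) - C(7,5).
35

Reasoning: C(8,5) - C(7,5) = C(7,4) = 35.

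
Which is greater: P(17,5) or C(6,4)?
P(17,5)

Solution: P(17,5)=742,560, C(6,4)=15.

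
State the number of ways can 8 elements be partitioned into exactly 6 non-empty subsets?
266
This equals S(8,6), the Stirling number of the 2nd kind.
Using the Stirling recurrence: S(n,k) = k·S(n-1,k) + S(n-1,k-1)
S(8,6) = 6·S(7,6) + S(7,5)
         = 6·21 + 140
         = 126 + 140
         = 266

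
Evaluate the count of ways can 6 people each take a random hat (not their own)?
265

Using D(n) = (n-1)[D(n-1) + D(n-2)]:
D(6) = (6-1) × [D(5) + D(4)]
      = 5 × [44 + 9]
      = 5 × 53
      = 265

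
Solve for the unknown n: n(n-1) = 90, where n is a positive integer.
10

Solution: n² − n − 90 = 0, so n = (1 ± √(1 + 4·90))/2 = (1 ± √361)/2 = (1 ± 19)/2, i.e. n = 10 or n = -9. Taking the positive root, n = 10 (check: 10×9 = 90).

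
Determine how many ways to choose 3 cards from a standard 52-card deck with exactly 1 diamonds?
9,633

Solution: 13 diamonds and 39 non-diamonds: C(13,1) × C(39,2) = 13 × 741 = 9,633.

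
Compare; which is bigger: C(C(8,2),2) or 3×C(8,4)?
C(C(8,2),2)=378, 3×C(8,4)=210.

Answer: C(C(8,2),2)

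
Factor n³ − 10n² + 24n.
n³ − 10n² + 24n = n(n² − 10n + 24) = n(n − 4)(n − 6).
Final answer: n(n − 4)(n − 6)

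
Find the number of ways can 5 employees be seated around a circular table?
Circular arrangements: (5-1)! = 24.

Answer: 24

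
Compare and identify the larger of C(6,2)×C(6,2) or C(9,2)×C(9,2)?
C(6,2)×C(6,2)=225, C(9,2)×C(9,2)=1,296.
Final answer: C(9,2)×C(9,2)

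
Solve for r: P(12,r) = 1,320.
3

Explanation: P(12,r) = 12·11·…·(12−r+1), a product of r factors. Multiplying down from 12: 12 = 12; 12·11 = 132; 12·11·10 = 1,320 ✓ (3 factors). So r = 3.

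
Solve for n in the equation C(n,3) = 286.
13

Explanation: C(n,3) = n(n−1)(n−2)/3! is increasing in n, and n(n−1)(n−2) = 3!·286 = 1,716 ≈ (n−1)^3 gives n ≈ 13.0. Check: C(11,3) = 165, C(12,3) = 220, C(13,3) = 286 ✓. So n = 13.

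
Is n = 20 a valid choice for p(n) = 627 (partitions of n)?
Yes

Solution: Pentagonal recurrence p(n) = p(n−1) + p(n−2) − p(n−5) − p(n−7) + …: p(20) = p(19) + p(18) − p(15) − p(13) + p(8) + p(5) = 490 + 385 − 176 − 101 + 22 + 7 = 627, which equals 627.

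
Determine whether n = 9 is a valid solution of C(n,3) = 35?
No

C(9,3) = 9·8·7/3! = 504/6 = 84, which does not equal 35.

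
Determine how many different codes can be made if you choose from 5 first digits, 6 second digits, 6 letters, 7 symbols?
1,260

Working:
By the multiplication principle: 5 × 6 × 6 × 7 = 1,260.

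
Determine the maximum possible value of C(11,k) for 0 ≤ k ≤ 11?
462

Maximum at k = 5 or k = 6: C(11,5) = 462.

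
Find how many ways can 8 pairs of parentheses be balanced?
1,430

Working:
Using the Catalan number formula: C_n = C(2n, n) / (n+1)
C_8 = C(16, 8) / (8+1)
     = 12870 / 9
     = 1,430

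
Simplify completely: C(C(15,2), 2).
5,460

Solution: C(15,2) = 105, then C(105, 2) = 5,460.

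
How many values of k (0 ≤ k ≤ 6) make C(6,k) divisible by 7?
0

Explanation: Checking C(6,k) mod 7 for k = 0..6: none are divisible by 7. Count = 0.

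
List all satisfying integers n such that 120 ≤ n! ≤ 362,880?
5, 6, 7, 8, 9
n! is strictly increasing; 5! = 120 and 9! = 362,880, so valid n = 5, 6, 7, 8, 9.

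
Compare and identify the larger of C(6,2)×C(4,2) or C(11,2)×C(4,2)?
C(11,2)×C(4,2)
C(6,2)×C(4,2)=90, C(11,2)×C(4,2)=330.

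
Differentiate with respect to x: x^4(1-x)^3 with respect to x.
4x^3(1-x)^3 - 3x^4(1-x)^2

Explanation: Product rule: 4x^{3}(1-x)^{3} + x^4·(-3)(1-x)^{2}.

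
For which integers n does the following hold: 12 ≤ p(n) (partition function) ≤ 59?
7, 8, 9, 10, 11

Reasoning: Tabulating p(n) via p(n) = p(n−1) + p(n−2) − p(n−5) − p(n−7) + …: p(6)=11; p(7)=15; p(8)=22; p(9)=30; p(10)=42; p(11)=56; p(12)=77. So valid n = 7, 8, 9, 10, 11.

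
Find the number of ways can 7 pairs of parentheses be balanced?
Using the Catalan number formula: C_n = C(2n, n) / (n+1)
C_7 = C(14, 7) / (7+1)
     = 3432 / 8
     = 429
Final answer: 429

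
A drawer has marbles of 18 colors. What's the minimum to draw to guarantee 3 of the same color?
37

Working:
Worst case: 2 of each = 36. One more: 37.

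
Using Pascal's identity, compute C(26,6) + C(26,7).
888,030
C(26,6) + C(26,7) = C(27,7) = 888,030.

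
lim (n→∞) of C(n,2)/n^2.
C(n,2) ≈ n^2/2! for large n. Limit = 1/2! = 1/2.

Answer: 1/2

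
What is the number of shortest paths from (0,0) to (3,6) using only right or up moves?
84

Solution: Choose 3 rights from 9 moves: C(9,3) = 84.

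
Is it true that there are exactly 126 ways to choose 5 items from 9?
C(9,5) = 126.

Answer: True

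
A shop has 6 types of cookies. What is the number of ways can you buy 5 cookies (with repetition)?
252

Stars and bars: C(5+6-1, 5) = C(10, 5) = 252.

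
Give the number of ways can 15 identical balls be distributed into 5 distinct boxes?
3,876

Explanation: C(15+5-1, 5-1) = C(19, 4) = 3,876.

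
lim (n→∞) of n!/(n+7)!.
0

Working:
n!/(n+7)! = 1/[(n+1)(n+2)···(n+7)] → 0 as n → ∞.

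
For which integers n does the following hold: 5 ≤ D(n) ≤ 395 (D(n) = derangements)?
Using D(n) = (n−1)[D(n−1) + D(n−2)] with D(1)=0, D(2)=1: D(3)=2; D(4)=9; D(5)=44; D(6)=265; D(7)=1,854. So valid n = 4, 5, 6.
Final answer: 4, 5, 6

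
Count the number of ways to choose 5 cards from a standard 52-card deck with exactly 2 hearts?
13 hearts and 39 non-hearts: C(13,2) × C(39,3) = 78 × 9139 = 712,842.

Answer: 712,842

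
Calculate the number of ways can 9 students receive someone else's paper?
133,496

Solution: Using D(n) = (n-1)[D(n-1) + D(n-2)]:
D(9) = (9-1) × [D(8) + D(7)]
      = 8 × [14833 + 1854]
      = 8 × 16687
      = 133,496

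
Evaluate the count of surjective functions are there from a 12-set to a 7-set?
Onto functions = 7! × S(12,7)
First compute S(12,7) via recurrence:
Using the Stirling recurrence: S(n,k) = k·S(n-1,k) + S(n-1,k-1)
S(12,7) = 7·S(11,7) + S(11,6)
         = 7·63987 + 179487
         = 447909 + 179487
         = 627,396
Then: 5040 × 627396 = 3,162,075,840

Answer: 3,162,075,840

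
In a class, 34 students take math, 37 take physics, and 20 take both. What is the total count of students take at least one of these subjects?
|A∪B| = |A|+|B|-|A∩B| = 34+37-20 = 51.

Answer: 51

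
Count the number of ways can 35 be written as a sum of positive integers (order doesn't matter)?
14,883

Pentagonal recurrence p(n) = p(n−1) + p(n−2) − p(n−5) − p(n−7) + …: p(35) = p(34) + p(33) − p(30) − p(28) + p(23) + p(20) − p(13) − p(9) + p(0) = 12,310 + 10,143 − 5,604 − 3,718 + 1,255 + 627 − 101 − 30 + 1 = 14,883.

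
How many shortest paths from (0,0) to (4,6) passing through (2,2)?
To (2,2): C(4,2)=6. From there: C(6,2)=15. Total: 90.
Final answer: 90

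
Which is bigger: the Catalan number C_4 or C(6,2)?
C_4 = C(8,4)/(4+1) = 70/5 = 14; C(6,2) = 15.

Answer: C(6,2)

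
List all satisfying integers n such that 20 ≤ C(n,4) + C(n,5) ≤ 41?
6

Solution: C(5,4)+C(5,5)=6; C(6,4)+C(6,5)=21; C(7,4)+C(7,5)=56. So valid n = 6.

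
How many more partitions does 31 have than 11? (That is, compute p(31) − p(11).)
6,786

Working:
Pentagonal recurrence p(n) = p(n−1) + p(n−2) − p(n−5) − p(n−7) + …: p(31) = p(30) + p(29) − p(26) − p(24) + p(19) + p(16) − p(9) − p(5) = 5,604 + 4,565 − 2,436 − 1,575 + 490 + 231 − 30 − 7 = 6,842.
p(11) = p(10) + p(9) − p(6) − p(4) = 42 + 30 − 11 − 5 = 56.
Difference = 6,842 − 56 = 6,786.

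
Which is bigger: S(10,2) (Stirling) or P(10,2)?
S(10,2)
S(10,2) = 2·S(9,2) + S(9,1) = 2·255 + 1 = 511; P(10,2) = 90.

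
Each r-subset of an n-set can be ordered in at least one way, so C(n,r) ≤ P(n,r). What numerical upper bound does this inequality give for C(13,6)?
P(13,6) = 13·12·11·10·9·8 = 1,235,520, so C(13,6) ≤ 1,235,520. (The bound is loose by a factor of 6! = 720: C(13,6) = 1,235,520/720 = 1,716.)

Answer: 1,235,520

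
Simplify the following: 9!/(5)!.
3,024

This equals 9×8×...×6 = 3,024.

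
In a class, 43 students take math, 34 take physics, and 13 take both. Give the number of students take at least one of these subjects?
64

Working:
|A∪B| = |A|+|B|-|A∩B| = 43+34-13 = 64.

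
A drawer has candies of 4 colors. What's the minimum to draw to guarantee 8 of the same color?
29

Reasoning: Worst case: 7 of each = 28. One more: 29.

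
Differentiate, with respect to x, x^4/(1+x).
(4x^3(1+x) - x^4)/(1+x)²

Explanation: Quotient rule: [4x^{3}(1+x) - x^4]/(1+x)².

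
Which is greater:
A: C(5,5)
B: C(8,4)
B

Reasoning: A=C(5,5)=1, B=C(8,4)=70.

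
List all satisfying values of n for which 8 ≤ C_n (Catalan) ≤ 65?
C_3=5; C_4=14; C_5=42; C_6=132. So valid n = 4, 5.
Final answer: 4, 5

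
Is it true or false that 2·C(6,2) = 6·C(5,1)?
Absorption identity k·C(n,k) = n·C(n-1,k-1). LHS = 2·15 = 30; RHS = 6·5 = 30.
Final answer: True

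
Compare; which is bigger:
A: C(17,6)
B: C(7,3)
A
A=C(17,6)=12,376, B=C(7,3)=35.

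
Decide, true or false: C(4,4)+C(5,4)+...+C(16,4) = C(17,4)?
Hockey stick identity gives Σ = C(17,5) = 6,188; RHS C(17,4) = 2,380.

Answer: False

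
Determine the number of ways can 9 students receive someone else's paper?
133,496

Explanation: Using D(n) = (n-1)[D(n-1) + D(n-2)]:
D(9) = (9-1) × [D(8) + D(7)]
      = 8 × [14833 + 1854]
      = 8 × 16687
      = 133,496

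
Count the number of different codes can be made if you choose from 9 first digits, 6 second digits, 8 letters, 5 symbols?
2,160

Solution: By the multiplication principle: 9 × 6 × 8 × 5 = 2,160.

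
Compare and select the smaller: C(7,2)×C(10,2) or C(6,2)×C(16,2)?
C(7,2)×C(10,2)

C(7,2)×C(10,2)=945, C(6,2)×C(16,2)=1,800.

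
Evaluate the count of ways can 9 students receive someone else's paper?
133,496

Solution: Using D(n) = (n-1)[D(n-1) + D(n-2)]:
D(9) = (9-1) × [D(8) + D(7)]
      = 8 × [14833 + 1854]
      = 8 × 16687
      = 133,496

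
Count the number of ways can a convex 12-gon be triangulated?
16,796

Solution: Using the Catalan number formula: C_n = C(2n, n) / (n+1)
C_10 = C(20, 10) / (10+1)
     = 184756 / 11
     = 16,796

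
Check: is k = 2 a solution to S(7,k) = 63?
S(7,2) = 2·S(6,2) + S(6,1) = 2·31 + 1 = 63, which equals 63.

Answer: Yes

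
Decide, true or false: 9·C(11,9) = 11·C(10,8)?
True

Explanation: Absorption identity k·C(n,k) = n·C(n-1,k-1). LHS = 9·55 = 495; RHS = 11·45 = 495.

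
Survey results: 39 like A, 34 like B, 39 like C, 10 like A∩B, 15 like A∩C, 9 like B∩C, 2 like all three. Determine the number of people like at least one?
80

Solution: |A∪B∪C| = 39+34+39-10-15-9+2 = 80.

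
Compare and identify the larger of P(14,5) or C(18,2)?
P(14,5)

Solution: P(14,5)=240,240, C(18,2)=153.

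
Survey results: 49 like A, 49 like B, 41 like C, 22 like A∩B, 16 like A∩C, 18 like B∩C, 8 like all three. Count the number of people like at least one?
91

|A∪B∪C| = 49+49+41-22-16-18+8 = 91.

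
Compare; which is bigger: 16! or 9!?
16!

Working:
16!=20,922,789,888,000, 9!=362,880. 16! > 9!.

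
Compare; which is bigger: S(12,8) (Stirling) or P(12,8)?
P(12,8)

Explanation: S(12,8) = 8·S(11,8) + S(11,7) = 8·11,880 + 63,987 = 159,027; P(12,8) = 19,958,400.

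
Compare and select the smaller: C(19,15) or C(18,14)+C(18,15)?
Equal

Explanation: By Pascal's identity: C(19,15) = C(18,14)+C(18,15) = 3,876. Equal.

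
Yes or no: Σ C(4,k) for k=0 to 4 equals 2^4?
Yes

Working:
Binomial theorem: Σ C(4,k) = (1+1)^4 = 2^4 = 16; RHS 2^4 = 16.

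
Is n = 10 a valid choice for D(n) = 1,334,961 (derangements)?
Yes

Solution: D(10) = (10-1)·[D(9) + D(8)] = 9·[133,496 + 14,833] = 1,334,961, which equals 1,334,961.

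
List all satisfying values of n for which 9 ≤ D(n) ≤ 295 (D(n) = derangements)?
4, 5, 6

Solution: Using D(n) = (n−1)[D(n−1) + D(n−2)] with D(1)=0, D(2)=1: D(3)=2; D(4)=9; D(5)=44; D(6)=265; D(7)=1,854. So valid n = 4, 5, 6.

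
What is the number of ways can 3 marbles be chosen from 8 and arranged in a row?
P(8,3) = 8!/(8-3)! = 336.
Final answer: 336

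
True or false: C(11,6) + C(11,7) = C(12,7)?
Pascal's identity: LHS = 462 + 330 = 792; RHS = C(12,7) = 792. Both sides agree, so the statement holds.

Answer: True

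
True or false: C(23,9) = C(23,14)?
True

Solution: C(23,9) = C(23,23-9) by the symmetry property; both equal 817,190.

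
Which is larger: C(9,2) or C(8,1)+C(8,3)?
C(8,1)+C(8,3)

Reasoning: C(9,2)=36; C(8,1)+C(8,3)=8+56=64.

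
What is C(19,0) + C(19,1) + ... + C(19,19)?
Sum of binomial coefficients = 2^19 = 524,288.
Final answer: 524,288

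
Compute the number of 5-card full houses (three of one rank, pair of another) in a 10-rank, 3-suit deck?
270

Explanation: Triple rank: 10. Triple suits: C(3,3)=1. Pair rank: 9. Pair suits: C(3,2)=3. Total: 270.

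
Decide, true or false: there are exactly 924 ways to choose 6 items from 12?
True

Reasoning: C(12,6) = 924.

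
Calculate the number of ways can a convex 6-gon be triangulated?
14

Solution: Using the Catalan number formula: C_n = C(2n, n) / (n+1)
C_4 = C(8, 4) / (4+1)
     = 70 / 5
     = 14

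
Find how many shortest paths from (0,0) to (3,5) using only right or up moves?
56

Choose 3 rights from 8 moves: C(8,3) = 56.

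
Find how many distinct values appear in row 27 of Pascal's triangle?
14

Row 27 has entries C(27,0)..C(27,27); by symmetry C(27,k)=C(27,27-k), giving 14 distinct values.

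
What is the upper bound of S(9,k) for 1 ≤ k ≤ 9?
7,770

Row S(9,k) for k = 1..9 (via S(n,k) = k·S(n−1,k) + S(n−1,k−1)): 1, 255, 3,025, 7,770, 6,951, 2,646, 462, 36, 1. The row is unimodal; maximum at k = 4: 7,770.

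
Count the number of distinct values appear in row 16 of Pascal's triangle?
Row 16 has entries C(16,0)..C(16,16); by symmetry C(16,k)=C(16,16-k), giving 9 distinct values.

Answer: 9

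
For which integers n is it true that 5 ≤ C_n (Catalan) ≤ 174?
3, 4, 5, 6

Explanation: C_2=2; C_3=5; C_4=14; C_5=42; C_6=132; C_7=429. So valid n = 3, 4, 5, 6.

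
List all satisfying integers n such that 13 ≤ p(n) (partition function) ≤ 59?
7, 8, 9, 10, 11

Tabulating p(n) via p(n) = p(n−1) + p(n−2) − p(n−5) − p(n−7) + …: p(6)=11; p(7)=15; p(8)=22; p(9)=30; p(10)=42; p(11)=56; p(12)=77. So valid n = 7, 8, 9, 10, 11.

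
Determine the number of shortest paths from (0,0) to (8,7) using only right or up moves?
Choose 8 rights from 15 moves: C(15,8) = 6,435.
Final answer: 6,435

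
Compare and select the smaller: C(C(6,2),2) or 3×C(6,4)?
3×C(6,4)

Reasoning: C(C(6,2),2)=105, 3×C(6,4)=45.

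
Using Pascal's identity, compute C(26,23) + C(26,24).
C(26,23) + C(26,24) = C(27,24) = 2,925.
Final answer: 2,925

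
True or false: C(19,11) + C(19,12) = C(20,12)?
True

Solution: Pascal's identity C(n,k) + C(n,k+1) = C(n+1,k+1): 75,582 + 50,388 = 125,970 = C(20,12).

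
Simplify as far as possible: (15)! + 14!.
1,394,852,659,200

Explanation: (15)! + 14! = (15)·14! + 14! = (15+1)·14! = 16·14! = 1,394,852,659,200.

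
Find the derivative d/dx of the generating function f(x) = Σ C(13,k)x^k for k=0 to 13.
Σ k·C(13,k)x^(k-1) for k=1 to 13
Term-by-term differentiation gives Σ k·C(13,k)x^{k-1} for k=1 to 13.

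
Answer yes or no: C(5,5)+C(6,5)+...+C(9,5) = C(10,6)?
Yes
Hockey stick identity gives Σ = C(10,6) = 210; RHS C(10,6) = 210.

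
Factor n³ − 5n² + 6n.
n³ − 5n² + 6n = n(n² − 5n + 6) = n(n − 2)(n − 3).

Answer: n(n − 2)(n − 3)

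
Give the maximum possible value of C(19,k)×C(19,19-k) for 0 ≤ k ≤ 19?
C(19,k)·C(19,19-k) = C(19,k)², maximised at the centre k = 9: C(19,9)² = 8,533,694,884.

Answer: 8,533,694,884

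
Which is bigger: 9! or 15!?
15!

Reasoning: 9!=362,880, 15!=1,307,674,368,000. 15! > 9!.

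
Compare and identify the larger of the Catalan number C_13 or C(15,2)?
C_13

C_13 = C(26,13)/(13+1) = 10,400,600/14 = 742,900; C(15,2) = 105.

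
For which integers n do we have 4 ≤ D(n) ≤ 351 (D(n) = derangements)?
4, 5, 6

Reasoning: Using D(n) = (n−1)[D(n−1) + D(n−2)] with D(1)=0, D(2)=1: D(3)=2; D(4)=9; D(5)=44; D(6)=265; D(7)=1,854. So valid n = 4, 5, 6.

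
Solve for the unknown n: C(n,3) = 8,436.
C(n,3) = n(n−1)(n−2)/3! is increasing in n, and n(n−1)(n−2) = 3!·8,436 = 50,616 ≈ (n−1)^3 gives n ≈ 38.0. Check: C(36,3) = 7,140, C(37,3) = 7,770, C(38,3) = 8,436 ✓. So n = 38.
Final answer: 38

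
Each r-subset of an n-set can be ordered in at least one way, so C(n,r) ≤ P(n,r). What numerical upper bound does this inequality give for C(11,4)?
7,920

Explanation: P(11,4) = 11·10·9·8 = 7,920, so C(11,4) ≤ 7,920. (The bound is loose by a factor of 4! = 24: C(11,4) = 7,920/24 = 330.)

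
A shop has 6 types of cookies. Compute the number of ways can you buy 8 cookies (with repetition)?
1,287

Solution: Stars and bars: C(8+6-1, 8) = C(13, 8) = 1,287.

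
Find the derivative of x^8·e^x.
Product rule: d/dx[x^8]·e^x + x^8·d/dx[e^x] = 8x^{7}e^x + x^8e^x.
Final answer: (8x^7 + x^8)e^x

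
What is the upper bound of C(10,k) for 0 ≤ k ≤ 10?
Maximum at k = 5: C(10,5) = 252.

Answer: 252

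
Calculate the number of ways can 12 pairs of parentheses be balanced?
208,012

Using the Catalan number formula: C_n = C(2n, n) / (n+1)
C_12 = C(24, 12) / (12+1)
     = 2704156 / 13
     = 208,012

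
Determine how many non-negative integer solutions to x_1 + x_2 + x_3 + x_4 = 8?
165

Solution: C(8+4-1, 4-1) = 165.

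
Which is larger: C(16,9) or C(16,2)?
C(16,9)

Solution: C(16,9)=11,440, C(16,2)=120.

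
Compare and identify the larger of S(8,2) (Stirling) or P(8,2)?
S(8,2)

Explanation: S(8,2) = 2·S(7,2) + S(7,1) = 2·63 + 1 = 127; P(8,2) = 56.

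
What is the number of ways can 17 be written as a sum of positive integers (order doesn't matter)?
297

Pentagonal recurrence p(n) = p(n−1) + p(n−2) − p(n−5) − p(n−7) + …: p(17) = p(16) + p(15) − p(12) − p(10) + p(5) + p(2) = 231 + 176 − 77 − 42 + 7 + 2 = 297.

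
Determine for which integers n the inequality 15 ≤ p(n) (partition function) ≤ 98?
7, 8, 9, 10, 11, 12

Solution: Tabulating p(n) via p(n) = p(n−1) + p(n−2) − p(n−5) − p(n−7) + …: p(6)=11; p(7)=15; p(8)=22; p(9)=30; p(10)=42; p(11)=56; p(12)=77; p(13)=101. So valid n = 7, 8, 9, 10, 11, 12.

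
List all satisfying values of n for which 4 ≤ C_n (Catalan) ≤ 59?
3, 4, 5

Solution: C_2=2; C_3=5; C_4=14; C_5=42; C_6=132. So valid n = 3, 4, 5.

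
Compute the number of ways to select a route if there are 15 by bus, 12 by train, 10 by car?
37

Explanation: By the addition principle: 15 + 12 + 10 = 37.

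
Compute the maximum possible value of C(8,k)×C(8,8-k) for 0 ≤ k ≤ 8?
4,900

Working:
C(8,k)·C(8,8-k) = C(8,k)², maximised at the centre k = 4: C(8,4)² = 4,900.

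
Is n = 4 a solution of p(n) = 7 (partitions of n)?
Pentagonal recurrence p(n) = p(n−1) + p(n−2) − p(n−5) − p(n−7) + …: p(4) = p(3) + p(2) = 3 + 2 = 5, which does not equal 7.
Final answer: No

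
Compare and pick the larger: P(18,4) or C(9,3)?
P(18,4)

Working:
P(18,4)=73,440, C(9,3)=84.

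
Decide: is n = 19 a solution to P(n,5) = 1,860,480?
No

Reasoning: P(19,5) = 19·18·17·16·15 = 1,395,360, which does not equal 1,860,480.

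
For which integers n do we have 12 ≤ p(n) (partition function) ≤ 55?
7, 8, 9, 10
Tabulating p(n) via p(n) = p(n−1) + p(n−2) − p(n−5) − p(n−7) + …: p(6)=11; p(7)=15; p(8)=22; p(9)=30; p(10)=42; p(11)=56. So valid n = 7, 8, 9, 10.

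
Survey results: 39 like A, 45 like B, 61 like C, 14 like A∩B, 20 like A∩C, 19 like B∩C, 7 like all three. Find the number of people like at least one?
99

Explanation: |A∪B∪C| = 39+45+61-14-20-19+7 = 99.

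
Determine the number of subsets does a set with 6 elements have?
64

Each element can be included or excluded: 2^6 = 64.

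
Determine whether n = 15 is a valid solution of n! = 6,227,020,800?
No

15! = 15·14! = 15·87,178,291,200 = 1,307,674,368,000, which does not equal 6,227,020,800.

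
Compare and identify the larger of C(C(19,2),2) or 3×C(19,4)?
C(C(19,2),2)

Reasoning: C(C(19,2),2)=14,535, 3×C(19,4)=11,628.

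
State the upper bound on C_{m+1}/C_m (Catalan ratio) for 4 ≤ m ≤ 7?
10/3

C_{m+1}/C_m = 2(2m+1)/(m+2), which increases with m. Maximum at m = 7: 2·15/9 = 10/3.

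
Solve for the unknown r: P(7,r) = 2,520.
5

P(7,r) = 7·6·…·(7−r+1), a product of r factors. Multiplying down from 7: 7 = 7; 7·6 = 42; 7·6·5 = 210; 7·6·5·4 = 840; 7·6·5·4·3 = 2,520 ✓ (5 factors). So r = 5.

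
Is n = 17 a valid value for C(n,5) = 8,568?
No

Solution: C(17,5) = 17·16·15·14·13/5! = 742,560/120 = 6,188, which does not equal 8,568.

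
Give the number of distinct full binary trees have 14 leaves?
742,900

Using the Catalan number formula: C_n = C(2n, n) / (n+1)
C_13 = C(26, 13) / (13+1)
     = 10400600 / 14
     = 742,900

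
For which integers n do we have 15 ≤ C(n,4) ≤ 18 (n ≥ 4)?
C(5,4)=5; C(6,4)=15; C(7,4)=35. So valid n = 6.
Final answer: 6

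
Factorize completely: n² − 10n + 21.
(n − 3)(n − 7)

Explanation: Seek roots whose sum is 10 and product is 21: (3, 7). So n² − 10n + 21 = (n − 3)(n − 7).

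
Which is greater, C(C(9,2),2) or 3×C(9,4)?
C(C(9,2),2)

Explanation: C(C(9,2),2)=630, 3×C(9,4)=378.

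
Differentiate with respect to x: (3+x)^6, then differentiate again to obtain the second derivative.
30(3+x)^4

Reasoning: First derivative: 6(3+x)^{5}. Second derivative: 6·5·(3+x)^{4} = 30(3+x)^{4}.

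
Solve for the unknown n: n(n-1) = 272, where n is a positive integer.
17

Explanation: n² − n − 272 = 0, so n = (1 ± √(1 + 4·272))/2 = (1 ± √1,089)/2 = (1 ± 33)/2, i.e. n = 17 or n = -16. Taking the positive root, n = 17 (check: 17×16 = 272).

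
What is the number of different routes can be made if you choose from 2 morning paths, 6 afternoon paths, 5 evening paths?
60
By the multiplication principle: 2 × 6 × 5 = 60.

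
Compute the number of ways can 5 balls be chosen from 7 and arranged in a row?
P(7,5) = 7!/(7-5)! = 2,520.
Final answer: 2,520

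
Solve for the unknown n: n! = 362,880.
9

Solution: n! is strictly increasing. 7! = 5,040, 8! = 40,320, 9! = 362,880 ✓. So n = 9.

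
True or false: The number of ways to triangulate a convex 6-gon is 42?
Triangulations of a convex 6-gon are counted by the Catalan number C_4: C_4 = C(8,4)/(4+1) = 70/5 = 14.
Final answer: False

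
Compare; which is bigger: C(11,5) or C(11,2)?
C(11,5)

C(11,5)=462, C(11,2)=55.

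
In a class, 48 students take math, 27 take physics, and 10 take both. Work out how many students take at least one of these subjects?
|A∪B| = |A|+|B|-|A∩B| = 48+27-10 = 65.
Final answer: 65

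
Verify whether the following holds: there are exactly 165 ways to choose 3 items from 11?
True

Working:
C(11,3) = 165.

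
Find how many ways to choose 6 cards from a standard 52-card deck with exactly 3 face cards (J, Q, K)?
2,173,600

Working:
12 face cards and 40 non-face cards: C(12,3) × C(40,3) = 220 × 9,880 = 2,173,600.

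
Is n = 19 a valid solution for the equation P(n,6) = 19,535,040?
Yes

P(19,6) = 19·18·17·16·15·14 = 19,535,040, which equals 19,535,040.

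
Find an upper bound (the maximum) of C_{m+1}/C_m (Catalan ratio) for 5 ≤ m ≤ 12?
25/7

Explanation: C_{m+1}/C_m = 2(2m+1)/(m+2), which increases with m. Maximum at m = 12: 2·25/14 = 25/7.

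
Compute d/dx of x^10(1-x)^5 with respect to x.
Product rule: 10x^{9}(1-x)^{5} + x^10·(-5)(1-x)^{4}.
Final answer: 10x^9(1-x)^5 - 5x^10(1-x)^4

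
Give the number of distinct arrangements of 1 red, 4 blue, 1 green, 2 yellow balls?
840

Multinomial: 8!/(1! × 4! × 1! × 2!) = 840.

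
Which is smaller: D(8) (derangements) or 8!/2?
D(8) = (8-1)·[D(7) + D(6)] = 7·[1,854 + 265] = 14,833; 8!/2 = 40,320/2 = 20,160.

Answer: D(8)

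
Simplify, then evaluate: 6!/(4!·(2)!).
15

Reasoning: This is C(6,4) = 15.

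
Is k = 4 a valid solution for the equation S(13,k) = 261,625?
S(13,4) = 4·S(12,4) + S(12,3) = 4·611,501 + 86,526 = 2,532,530, which does not equal 261,625.
Final answer: No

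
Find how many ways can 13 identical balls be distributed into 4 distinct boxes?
560

Reasoning: C(13+4-1, 4-1) = C(16, 3) = 560.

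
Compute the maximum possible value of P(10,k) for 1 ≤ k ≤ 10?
P(10,k) increases in k, so maximum at k = 10: 10! = 3,628,800.
Final answer: 3,628,800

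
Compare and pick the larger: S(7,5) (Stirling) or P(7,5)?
P(7,5)
S(7,5) = 5·S(6,5) + S(6,4) = 5·15 + 65 = 140; P(7,5) = 2,520.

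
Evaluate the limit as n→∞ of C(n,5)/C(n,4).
∞
C(n,5)/C(n,4) = (n-4)/5 → ∞ as n → ∞.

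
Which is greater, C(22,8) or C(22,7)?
C(22,8)
C(22,8)=319,770, C(22,7)=170,544.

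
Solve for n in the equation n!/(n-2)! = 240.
16

n!/(n-2)! = n×(n-1), a product of 2 consecutive integers ≈ (n−0.5)^2. 240^(1/2) + 0.5 ≈ 16.0; check n = 16: 16×15 = 240 ✓. So n = 16.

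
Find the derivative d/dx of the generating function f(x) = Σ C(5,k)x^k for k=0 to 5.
Σ k·C(5,k)x^(k-1) for k=1 to 5

Term-by-term differentiation gives Σ k·C(5,k)x^{k-1} for k=1 to 5.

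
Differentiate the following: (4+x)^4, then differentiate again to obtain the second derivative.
First derivative: 4(4+x)^{3}. Second derivative: 4·3·(4+x)^{2} = 12(4+x)^{2}.

Answer: 12(4+x)^2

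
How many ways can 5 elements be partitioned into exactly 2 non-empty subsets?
15

This equals S(5,2), the Stirling number of the 2nd kind.
Using the Stirling recurrence: S(n,k) = k·S(n-1,k) + S(n-1,k-1)
S(5,2) = 2·S(4,2) + S(4,1)
         = 2·7 + 1
         = 14 + 1
         = 15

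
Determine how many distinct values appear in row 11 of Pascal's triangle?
6
Row 11 has entries C(11,0)..C(11,11); by symmetry C(11,k)=C(11,11-k), giving 6 distinct values.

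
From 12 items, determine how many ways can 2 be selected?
66

Working:
C(12,2) = 12! / (2! × (12-2)!)
         = 12! / (2! × 10!)
         = 66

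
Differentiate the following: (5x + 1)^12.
60(5x + 1)^11

Explanation: Chain rule: 12(5x+1)^{11} × 5 = 60(5x+1)^{11}.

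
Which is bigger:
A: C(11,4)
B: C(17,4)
B

Reasoning: A=C(11,4)=330, B=C(17,4)=2,380.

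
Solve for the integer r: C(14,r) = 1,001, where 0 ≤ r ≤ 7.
4

Reasoning: C(14,r) is increasing for 0 ≤ r ≤ 7. Stepping up (C(14,r+1) = C(14,r)·(14−r)/(r+1)): C(14,1) = 14, C(14,2) = 91, C(14,3) = 364, C(14,4) = 1,001 ✓. So r = 4.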